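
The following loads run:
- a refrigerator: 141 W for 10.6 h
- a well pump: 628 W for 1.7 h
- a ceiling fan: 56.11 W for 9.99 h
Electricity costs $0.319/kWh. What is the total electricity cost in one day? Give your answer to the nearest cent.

$1.00

refrigerator: 141 W × 10.6 h = 1,495 Wh = 1.495 kWh
well pump: 628 W × 1.7 h = 1,068 Wh = 1.068 kWh
ceiling fan: 56.11 W × 9.99 h = 561 Wh = 0.5605 kWh
Total energy = 1.495 + 1.068 + 0.5605 = 3.123 kWh
Cost = 3.123 kWh × $0.319 = $1.00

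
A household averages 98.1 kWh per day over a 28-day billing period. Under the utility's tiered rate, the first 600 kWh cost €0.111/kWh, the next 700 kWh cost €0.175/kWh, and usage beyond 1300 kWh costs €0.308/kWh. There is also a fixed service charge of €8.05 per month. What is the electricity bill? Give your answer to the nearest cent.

€642.76

Usage = 98.1 kWh/day × 28 days = 2746.8 kWh
First 600 kWh × €0.111 = €66.60
Next 700 kWh × €0.175 = €122.50
Remaining 1446.8 kWh × €0.308 = €445.61
Energy charge = €634.71; + service €8.05 = €642.76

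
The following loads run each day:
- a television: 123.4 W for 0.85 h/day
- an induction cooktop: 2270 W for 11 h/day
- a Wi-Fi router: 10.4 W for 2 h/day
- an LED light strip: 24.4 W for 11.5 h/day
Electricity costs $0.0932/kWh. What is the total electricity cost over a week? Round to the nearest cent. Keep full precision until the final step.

$16.56

television: 123.4 W × 0.85 h × 7 d = 734 Wh = 0.7342 kWh
induction cooktop: 2270 W × 11 h × 7 d = 174,790 Wh = 174.8 kWh
Wi-Fi router: 10.4 W × 2 h × 7 d = 146 Wh = 0.1456 kWh
LED light strip: 24.4 W × 11.5 h × 7 d = 1,964 Wh = 1.964 kWh
Total energy = 0.7342 + 174.8 + 0.1456 + 1.964 = 177.6 kWh
Cost = 177.6 kWh × $0.0932 = $16.56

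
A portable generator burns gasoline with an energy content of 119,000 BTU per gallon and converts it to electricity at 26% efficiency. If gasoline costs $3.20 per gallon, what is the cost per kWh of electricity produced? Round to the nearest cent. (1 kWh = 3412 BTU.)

$0.35

Electrical output per gallon = 119,000 BTU × 0.26 / 3412 BTU/kWh = 9.068 kWh
Cost per kWh = $3.20 / 9.068 kWh = $0.353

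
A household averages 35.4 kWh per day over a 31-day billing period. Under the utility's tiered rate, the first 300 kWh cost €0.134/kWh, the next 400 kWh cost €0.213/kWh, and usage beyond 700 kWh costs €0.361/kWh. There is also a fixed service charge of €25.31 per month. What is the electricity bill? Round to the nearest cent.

Usage = 35.4 kWh/day × 31 days = 1097.4 kWh
First 300 kWh × €0.134 = €40.20
Next 400 kWh × €0.213 = €85.20
Remaining 397.4 kWh × €0.361 = €143.46
Energy charge = €268.86; + service €25.31 = €294.17

€294.17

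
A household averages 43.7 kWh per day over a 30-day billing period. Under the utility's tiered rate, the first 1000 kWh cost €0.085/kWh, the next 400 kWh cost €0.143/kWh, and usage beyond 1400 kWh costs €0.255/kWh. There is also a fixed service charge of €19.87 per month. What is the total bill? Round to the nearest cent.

€149.34

Usage = 43.7 kWh/day × 30 days = 1311 kWh
First 1000 kWh × €0.085 = €85.00
Next 311 kWh × €0.143 = €44.47
Remaining tier: 0 kWh (not reached)
Energy charge = €129.47; + service €19.87 = €149.34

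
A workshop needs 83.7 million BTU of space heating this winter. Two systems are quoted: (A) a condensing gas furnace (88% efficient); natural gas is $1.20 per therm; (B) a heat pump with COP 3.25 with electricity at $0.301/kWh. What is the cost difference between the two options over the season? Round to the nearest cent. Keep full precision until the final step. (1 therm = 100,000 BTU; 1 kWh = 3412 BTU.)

$1130.59

Heat load = 83.7 × 10⁶ BTU = 83,700,000 BTU
Gas: input = 83,700,000 / 0.88 = 95,113,636 BTU = 951.1 therm → 951.1 × $1.20 = $1,141.36
Heat pump: 83,700,000 BTU / 3412 = 24,530 kWh heat; / 3.25 = 7,548 kWh in → × $0.301 = $2,271.95
Difference = |$1,141.36 − $2,271.95| = $1,130.59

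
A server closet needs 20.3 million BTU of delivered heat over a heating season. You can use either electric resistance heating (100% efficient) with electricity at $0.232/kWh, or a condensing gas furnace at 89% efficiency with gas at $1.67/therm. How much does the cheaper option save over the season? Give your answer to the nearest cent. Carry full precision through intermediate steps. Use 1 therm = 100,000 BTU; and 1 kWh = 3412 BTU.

Heat load = 20.3 × 10⁶ BTU = 20,300,000 BTU
Gas: input = 20,300,000 / 0.890 = 22,808,989 BTU = 228.1 therm → 228.1 × $1.67 = $380.91
Electric: 20,300,000 BTU / 3412 = 5,950 kWh → × $0.232 = $1,380.30
Difference = |$380.91 − $1,380.30| = $999.39

$999.39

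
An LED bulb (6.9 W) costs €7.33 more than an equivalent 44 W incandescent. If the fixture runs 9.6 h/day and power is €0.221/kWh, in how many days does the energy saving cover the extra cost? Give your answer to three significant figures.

Power saved = 44 − 6.9 = 37.1 W
Daily energy saved = 37.1 W × 9.6 h = 356.2 Wh = 0.35616 kWh
Daily savings = 0.35616 × €0.221 = €0.0787
Payback = €7.33 / €0.0787 per day = 93.13 days

93.1 days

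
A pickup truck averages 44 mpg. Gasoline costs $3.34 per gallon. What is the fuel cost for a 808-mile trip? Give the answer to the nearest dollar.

Fuel = 808 mi / 44 mpg = 18.36 gal
Cost = 18.36 gal × $3.34/gal = $61.33 ≈ $61

$61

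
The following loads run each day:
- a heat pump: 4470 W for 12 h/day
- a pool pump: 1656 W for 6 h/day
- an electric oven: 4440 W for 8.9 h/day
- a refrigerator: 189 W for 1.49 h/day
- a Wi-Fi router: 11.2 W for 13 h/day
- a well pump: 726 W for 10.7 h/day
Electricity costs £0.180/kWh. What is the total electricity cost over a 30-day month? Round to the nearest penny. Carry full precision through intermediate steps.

heat pump: 4470 W × 12 h × 30 d = 1,609,200 Wh = 1,609 kWh
pool pump: 1656 W × 6 h × 30 d = 298,080 Wh = 298.1 kWh
electric oven: 4440 W × 8.9 h × 30 d = 1,185,480 Wh = 1,185 kWh
refrigerator: 189 W × 1.49 h × 30 d = 8,448 Wh = 8.448 kWh
Wi-Fi router: 11.2 W × 13 h × 30 d = 4,368 Wh = 4.368 kWh
well pump: 726 W × 10.7 h × 30 d = 233,046 Wh = 233 kWh
Total energy = 1,609 + 298.1 + 1,185 + 8.448 + 4.368 + 233 = 3,339 kWh
Cost = 3,339 kWh × £0.180 = £600.95

£600.95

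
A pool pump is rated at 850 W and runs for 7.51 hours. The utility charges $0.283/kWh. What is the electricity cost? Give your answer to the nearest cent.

$1.81

Energy = 850 W × 7.51 h = 6,384 Wh = 6.383 kWh
Cost = 6.383 kWh × $0.283/kWh = $1.81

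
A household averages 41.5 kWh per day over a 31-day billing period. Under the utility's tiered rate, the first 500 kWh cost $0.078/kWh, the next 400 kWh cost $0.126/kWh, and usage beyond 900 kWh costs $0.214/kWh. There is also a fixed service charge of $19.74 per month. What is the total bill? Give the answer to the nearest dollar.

$192

Usage = 41.5 kWh/day × 31 days = 1286.5 kWh
First 500 kWh × $0.078 = $39.00
Next 400 kWh × $0.126 = $50.40
Remaining 386.5 kWh × $0.214 = $82.71
Energy charge = $172.11; + service $19.74 = $191.85 ≈ $192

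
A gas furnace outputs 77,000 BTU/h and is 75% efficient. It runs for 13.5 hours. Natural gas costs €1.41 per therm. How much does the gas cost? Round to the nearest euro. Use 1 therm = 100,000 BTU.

€20

Heat delivered = 77,000 BTU/h × 13.5 h = 1,039,500 BTU
Gas input = 1,039,500 / 0.75 = 1,386,000 BTU
= 1,386,000 / 100,000 = 13.86 therm
Cost = 13.86 × €1.41/therm = €19.54 ≈ €20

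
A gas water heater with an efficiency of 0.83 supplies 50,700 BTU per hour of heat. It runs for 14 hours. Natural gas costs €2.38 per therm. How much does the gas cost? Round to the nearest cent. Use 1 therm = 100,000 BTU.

Heat delivered = 50,700 BTU/h × 14 h = 709,800 BTU
Gas input = 709,800 / 0.83 = 855,181 BTU
= 855,181 / 100,000 = 8.552 therm
Cost = 8.552 × €2.38/therm = €20.35

€20.35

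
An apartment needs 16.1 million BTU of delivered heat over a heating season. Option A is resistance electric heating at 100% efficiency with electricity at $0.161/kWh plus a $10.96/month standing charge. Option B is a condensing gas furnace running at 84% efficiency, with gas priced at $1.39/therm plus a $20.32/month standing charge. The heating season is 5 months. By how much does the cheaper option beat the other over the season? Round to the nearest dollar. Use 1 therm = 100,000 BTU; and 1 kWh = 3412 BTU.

Heat load = 16.1 × 10⁶ BTU = 16,100,000 BTU
Gas: input = 16,100,000 / 0.840 = 19,166,667 BTU = 191.7 therm → 191.7 × $1.39 = $266.42; + 5 × $20.32 standing = $368.02
Electric: 16,100,000 BTU / 3412 = 4,719 kWh → × $0.161 = $759.70; + 5 × $10.96 standing = $814.50
Difference = |$368.02 − $814.50| = $446.48 ≈ $446

$446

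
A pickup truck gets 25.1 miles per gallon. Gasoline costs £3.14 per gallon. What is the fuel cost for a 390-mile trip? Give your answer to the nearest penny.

£48.79

Fuel = 390 mi / 25.1 mpg = 15.54 gal
Cost = 15.54 gal × £3.14/gal = £48.79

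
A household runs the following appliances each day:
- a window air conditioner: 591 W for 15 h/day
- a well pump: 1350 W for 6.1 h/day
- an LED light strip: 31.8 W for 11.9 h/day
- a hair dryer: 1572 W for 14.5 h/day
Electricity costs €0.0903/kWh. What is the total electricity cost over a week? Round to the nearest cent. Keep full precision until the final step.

€25.46

window air conditioner: 591 W × 15 h × 7 d = 62,055 Wh = 62.05 kWh
well pump: 1350 W × 6.1 h × 7 d = 57,645 Wh = 57.65 kWh
LED light strip: 31.8 W × 11.9 h × 7 d = 2,649 Wh = 2.649 kWh
hair dryer: 1572 W × 14.5 h × 7 d = 159,558 Wh = 159.6 kWh
Total energy = 62.05 + 57.65 + 2.649 + 159.6 = 281.9 kWh
Cost = 281.9 kWh × €0.0903 = €25.46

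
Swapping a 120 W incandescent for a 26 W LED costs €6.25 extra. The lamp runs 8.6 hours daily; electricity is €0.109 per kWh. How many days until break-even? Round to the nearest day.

71 days

Power saved = 120 − 26 = 94 W
Daily energy saved = 94 W × 8.6 h = 808.4 Wh = 0.8084 kWh
Daily savings = 0.8084 × €0.109 = €0.0881
Payback = €6.25 / €0.0881 per day = 70.93 days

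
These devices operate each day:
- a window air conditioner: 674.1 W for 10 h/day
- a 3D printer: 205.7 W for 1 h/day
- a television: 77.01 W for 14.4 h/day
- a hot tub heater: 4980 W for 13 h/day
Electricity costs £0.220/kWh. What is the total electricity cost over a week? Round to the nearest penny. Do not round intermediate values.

window air conditioner: 674.1 W × 10 h × 7 d = 47,187 Wh = 47.19 kWh
3D printer: 205.7 W × 1 h × 7 d = 1,440 Wh = 1.44 kWh
television: 77.01 W × 14.4 h × 7 d = 7,763 Wh = 7.763 kWh
hot tub heater: 4980 W × 13 h × 7 d = 453,180 Wh = 453.2 kWh
Total energy = 47.19 + 1.44 + 7.763 + 453.2 = 509.6 kWh
Cost = 509.6 kWh × £0.220 = £112.11

£112.11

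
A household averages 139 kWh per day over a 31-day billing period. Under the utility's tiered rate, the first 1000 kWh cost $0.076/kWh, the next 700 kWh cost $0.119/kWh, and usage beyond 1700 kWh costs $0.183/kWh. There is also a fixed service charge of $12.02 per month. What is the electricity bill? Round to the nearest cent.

$648.77

Usage = 139 kWh/day × 31 days = 4309 kWh
First 1000 kWh × $0.076 = $76.00
Next 700 kWh × $0.119 = $83.30
Remaining 2609 kWh × $0.183 = $477.45
Energy charge = $636.75; + service $12.02 = $648.77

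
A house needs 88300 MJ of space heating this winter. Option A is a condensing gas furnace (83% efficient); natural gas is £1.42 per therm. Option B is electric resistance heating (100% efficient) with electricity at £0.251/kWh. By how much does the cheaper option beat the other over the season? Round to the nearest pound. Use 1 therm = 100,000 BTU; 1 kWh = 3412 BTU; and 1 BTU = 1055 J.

Heat load = 88300 MJ = 88,300,000,000 J / 1055 = 83,696,682 BTU
Gas: input = 83,696,682 / 0.83 = 100,839,376 BTU = 1,008 therm → 1,008 × £1.42 = £1,431.92
Electric: 83,696,682 BTU / 3412 = 24,530 kWh → × £0.251 = £6,157.05
Difference = |£1,431.92 − £6,157.05| = £4,725.13 ≈ £4725

£4725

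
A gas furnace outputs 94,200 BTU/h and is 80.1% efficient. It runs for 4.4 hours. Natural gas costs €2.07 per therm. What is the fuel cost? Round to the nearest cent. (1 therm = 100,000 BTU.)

€10.71

Heat delivered = 94,200 BTU/h × 4.4 h = 414,480 BTU
Gas input = 414,480 / 0.801 = 517,453 BTU
= 517,453 / 100,000 = 5.175 therm
Cost = 5.175 × €2.07/therm = €10.71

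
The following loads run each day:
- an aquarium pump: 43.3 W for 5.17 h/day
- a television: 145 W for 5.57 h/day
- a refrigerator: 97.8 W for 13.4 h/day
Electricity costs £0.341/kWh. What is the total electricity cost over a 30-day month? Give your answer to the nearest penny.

£23.96

aquarium pump: 43.3 W × 5.17 h × 30 d = 6,716 Wh = 6.716 kWh
television: 145 W × 5.57 h × 30 d = 24,230 Wh = 24.23 kWh
refrigerator: 97.8 W × 13.4 h × 30 d = 39,316 Wh = 39.32 kWh
Total energy = 6.716 + 24.23 + 39.32 = 70.26 kWh
Cost = 70.26 kWh × £0.341 = £23.96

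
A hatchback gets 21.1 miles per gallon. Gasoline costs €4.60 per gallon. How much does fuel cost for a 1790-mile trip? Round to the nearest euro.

Fuel = 1790 mi / 21.1 mpg = 84.83 gal
Cost = 84.83 gal × €4.60/gal = €390.24 ≈ €390

€390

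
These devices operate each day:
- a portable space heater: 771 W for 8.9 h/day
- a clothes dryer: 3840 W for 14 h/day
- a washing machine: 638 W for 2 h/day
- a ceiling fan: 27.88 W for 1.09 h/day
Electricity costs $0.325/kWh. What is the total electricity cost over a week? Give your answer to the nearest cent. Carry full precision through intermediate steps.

$140.89

portable space heater: 771 W × 8.9 h × 7 d = 48,033 Wh = 48.03 kWh
clothes dryer: 3840 W × 14 h × 7 d = 376,320 Wh = 376.3 kWh
washing machine: 638 W × 2 h × 7 d = 8,932 Wh = 8.932 kWh
ceiling fan: 27.88 W × 1.09 h × 7 d = 213 Wh = 0.2127 kWh
Total energy = 48.03 + 376.3 + 8.932 + 0.2127 = 433.5 kWh
Cost = 433.5 kWh × $0.325 = $140.89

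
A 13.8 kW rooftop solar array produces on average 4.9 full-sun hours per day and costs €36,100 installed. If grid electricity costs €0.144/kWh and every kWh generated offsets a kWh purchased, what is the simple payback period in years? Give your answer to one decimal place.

Daily generation = 13.8 kW × 4.9 h = 67.62 kWh
Annual generation = 67.62 × 365 = 24681 kWh
Annual savings = 24681 × €0.144 = €3,554.11
Payback = €36,100 / €3,554.11 = 10.2 years

10.2 years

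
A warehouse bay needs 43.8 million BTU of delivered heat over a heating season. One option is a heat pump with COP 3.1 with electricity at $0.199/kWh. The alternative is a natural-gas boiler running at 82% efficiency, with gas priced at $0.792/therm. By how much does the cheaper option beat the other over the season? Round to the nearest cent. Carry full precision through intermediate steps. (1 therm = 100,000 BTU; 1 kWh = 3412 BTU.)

Heat load = 43.8 × 10⁶ BTU = 43,800,000 BTU
Gas: input = 43,800,000 / 0.82 = 53,414,634 BTU = 534.1 therm → 534.1 × $0.792 = $423.04
Heat pump: 43,800,000 BTU / 3412 = 12,840 kWh heat; / 3.1 = 4,141 kWh in → × $0.199 = $824.06
Difference = |$423.04 − $824.06| = $401.01

$401.01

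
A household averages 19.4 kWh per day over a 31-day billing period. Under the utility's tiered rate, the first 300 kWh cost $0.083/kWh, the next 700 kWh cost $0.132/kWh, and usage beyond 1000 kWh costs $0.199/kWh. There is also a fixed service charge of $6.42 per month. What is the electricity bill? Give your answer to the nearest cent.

Usage = 19.4 kWh/day × 31 days = 601.4 kWh
First 300 kWh × $0.083 = $24.90
Next 301.4 kWh × $0.132 = $39.78
Remaining tier: 0 kWh (not reached)
Energy charge = $64.68; + service $6.42 = $71.10

$71.10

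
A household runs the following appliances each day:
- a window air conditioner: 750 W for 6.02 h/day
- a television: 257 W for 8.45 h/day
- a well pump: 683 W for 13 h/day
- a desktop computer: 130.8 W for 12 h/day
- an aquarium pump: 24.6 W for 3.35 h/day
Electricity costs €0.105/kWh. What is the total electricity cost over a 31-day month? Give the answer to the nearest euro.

window air conditioner: 750 W × 6.02 h × 31 d = 139,965 Wh = 140 kWh
television: 257 W × 8.45 h × 31 d = 67,321 Wh = 67.32 kWh
well pump: 683 W × 13 h × 31 d = 275,249 Wh = 275.2 kWh
desktop computer: 130.8 W × 12 h × 31 d = 48,658 Wh = 48.66 kWh
aquarium pump: 24.6 W × 3.35 h × 31 d = 2,555 Wh = 2.555 kWh
Total energy = 140 + 67.32 + 275.2 + 48.66 + 2.555 = 533.7 kWh
Cost = 533.7 kWh × €0.105 = €56.04 ≈ €56

€56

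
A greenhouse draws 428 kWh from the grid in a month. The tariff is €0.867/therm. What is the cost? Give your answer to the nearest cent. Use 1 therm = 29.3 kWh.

€12.66

428 kWh × (0.03413 therm/kWh) = 14.61 therm
Cost = 14.61 therm × €0.867/therm = €12.66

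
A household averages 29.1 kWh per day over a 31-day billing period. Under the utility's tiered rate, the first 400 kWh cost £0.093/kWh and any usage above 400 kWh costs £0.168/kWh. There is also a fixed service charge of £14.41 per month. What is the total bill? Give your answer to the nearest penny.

£135.96

Usage = 29.1 kWh/day × 31 days = 902.1 kWh
First 400 kWh × £0.093 = £37.20
Remaining 502.1 kWh × £0.168 = £84.35
Energy charge = £121.55; + service £14.41 = £135.96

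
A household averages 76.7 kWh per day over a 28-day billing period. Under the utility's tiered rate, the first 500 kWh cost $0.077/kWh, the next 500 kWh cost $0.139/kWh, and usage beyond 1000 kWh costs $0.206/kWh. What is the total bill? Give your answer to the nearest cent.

$344.41

Usage = 76.7 kWh/day × 28 days = 2147.6 kWh
First 500 kWh × $0.077 = $38.50
Next 500 kWh × $0.139 = $69.50
Remaining 1147.6 kWh × $0.206 = $236.41
Total = $344.41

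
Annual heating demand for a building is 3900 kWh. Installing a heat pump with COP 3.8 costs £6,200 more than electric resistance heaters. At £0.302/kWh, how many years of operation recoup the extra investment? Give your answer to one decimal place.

7.1 years

Resistance: 3900 kWh × £0.302 = £1,177.80/yr
Heat pump: 3900 / 3.8 = 1026 kWh in → × £0.302 = £309.95/yr
Annual savings = £867.85
Payback = £6,200 / £867.85 = 7.14 years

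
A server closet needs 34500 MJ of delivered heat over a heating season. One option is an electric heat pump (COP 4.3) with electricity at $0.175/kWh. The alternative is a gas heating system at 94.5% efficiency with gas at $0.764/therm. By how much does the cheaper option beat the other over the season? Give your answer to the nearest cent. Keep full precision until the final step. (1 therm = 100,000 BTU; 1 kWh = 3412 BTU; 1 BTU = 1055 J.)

Heat load = 34500 MJ = 34,500,000,000 J / 1055 = 32,701,422 BTU
Gas: input = 32,701,422 / 0.945 = 34,604,679 BTU = 346 therm → 346 × $0.764 = $264.38
Heat pump: 32,701,422 BTU / 3412 = 9,584 kWh heat; / 4.3 = 2,229 kWh in → × $0.175 = $390.06
Difference = |$264.38 − $390.06| = $125.68

$125.68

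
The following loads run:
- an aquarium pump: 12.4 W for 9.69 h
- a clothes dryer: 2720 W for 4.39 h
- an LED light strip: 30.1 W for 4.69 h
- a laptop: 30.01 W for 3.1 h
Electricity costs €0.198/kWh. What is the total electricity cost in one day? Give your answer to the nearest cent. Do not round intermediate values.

aquarium pump: 12.4 W × 9.69 h = 120 Wh = 0.1202 kWh
clothes dryer: 2720 W × 4.39 h = 11,941 Wh = 11.94 kWh
LED light strip: 30.1 W × 4.69 h = 141 Wh = 0.1412 kWh
laptop: 30.01 W × 3.1 h = 93 Wh = 0.09303 kWh
Total energy = 0.1202 + 11.94 + 0.1412 + 0.09303 = 12.3 kWh
Cost = 12.3 kWh × €0.198 = €2.43

€2.43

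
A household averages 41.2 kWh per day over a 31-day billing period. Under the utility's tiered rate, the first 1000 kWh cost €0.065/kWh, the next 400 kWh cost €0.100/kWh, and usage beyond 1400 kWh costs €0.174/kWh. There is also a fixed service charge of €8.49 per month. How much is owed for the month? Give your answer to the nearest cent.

Usage = 41.2 kWh/day × 31 days = 1277.2 kWh
First 1000 kWh × €0.065 = €65.00
Next 277.2 kWh × €0.100 = €27.72
Remaining tier: 0 kWh (not reached)
Energy charge = €92.72; + service €8.49 = €101.21

€101.21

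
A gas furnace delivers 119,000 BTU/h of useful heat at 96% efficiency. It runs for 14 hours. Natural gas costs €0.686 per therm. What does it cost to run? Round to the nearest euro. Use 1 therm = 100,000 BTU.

Heat delivered = 119,000 BTU/h × 14 h = 1,666,000 BTU
Gas input = 1,666,000 / 0.96 = 1,735,417 BTU
= 1,735,417 / 100,000 = 17.35 therm
Cost = 17.35 × €0.686/therm = €11.90 ≈ €12

€12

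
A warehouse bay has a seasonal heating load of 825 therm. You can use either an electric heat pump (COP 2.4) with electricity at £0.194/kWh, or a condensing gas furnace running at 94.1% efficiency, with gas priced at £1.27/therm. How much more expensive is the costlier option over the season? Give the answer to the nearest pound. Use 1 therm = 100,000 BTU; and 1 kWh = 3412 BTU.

Heat load = 825 therm × 100,000 = 82,500,000 BTU
Gas: input = 82,500,000 / 0.941 = 87,672,689 BTU = 876.7 therm → 876.7 × £1.27 = £1,113.44
Heat pump: 82,500,000 BTU / 3412 = 24,180 kWh heat; / 2.4 = 10,070 kWh in → × £0.194 = £1,954.50
Difference = |£1,113.44 − £1,954.50| = £841.06 ≈ £841

£841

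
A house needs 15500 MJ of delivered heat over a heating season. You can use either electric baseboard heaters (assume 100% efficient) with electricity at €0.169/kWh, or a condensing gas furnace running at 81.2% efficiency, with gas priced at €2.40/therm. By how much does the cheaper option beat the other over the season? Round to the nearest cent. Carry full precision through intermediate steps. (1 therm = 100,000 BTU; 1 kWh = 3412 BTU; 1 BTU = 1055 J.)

€293.46

Heat load = 15500 MJ = 15,500,000,000 J / 1055 = 14,691,943 BTU
Gas: input = 14,691,943 / 0.812 = 18,093,526 BTU = 180.9 therm → 180.9 × €2.40 = €434.24
Electric: 14,691,943 BTU / 3412 = 4,306 kWh → × €0.169 = €727.71
Difference = |€434.24 − €727.71| = €293.46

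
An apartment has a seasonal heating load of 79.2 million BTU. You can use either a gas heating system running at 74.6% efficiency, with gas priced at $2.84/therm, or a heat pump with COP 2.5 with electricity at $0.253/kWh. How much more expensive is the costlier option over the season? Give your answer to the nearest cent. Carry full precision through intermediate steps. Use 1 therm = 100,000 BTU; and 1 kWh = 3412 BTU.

$666.05

Heat load = 79.2 × 10⁶ BTU = 79,200,000 BTU
Gas: input = 79,200,000 / 0.746 = 106,166,220 BTU = 1,062 therm → 1,062 × $2.84 = $3,015.12
Heat pump: 79,200,000 BTU / 3412 = 23,210 kWh heat; / 2.5 = 9,285 kWh in → × $0.253 = $2,349.07
Difference = |$3,015.12 − $2,349.07| = $666.05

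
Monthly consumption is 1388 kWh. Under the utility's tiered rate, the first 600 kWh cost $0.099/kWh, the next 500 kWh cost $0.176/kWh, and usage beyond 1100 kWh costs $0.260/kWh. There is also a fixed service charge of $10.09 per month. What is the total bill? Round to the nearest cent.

First 600 kWh × $0.099 = $59.40
Next 500 kWh × $0.176 = $88.00
Remaining 288 kWh × $0.260 = $74.88
Energy charge = $222.28; + service $10.09 = $232.37

$232.37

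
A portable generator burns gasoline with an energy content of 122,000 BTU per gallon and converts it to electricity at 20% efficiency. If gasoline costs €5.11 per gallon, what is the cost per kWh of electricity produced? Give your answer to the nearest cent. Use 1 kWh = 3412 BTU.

Electrical output per gallon = 122,000 BTU × 0.20 / 3412 BTU/kWh = 7.151 kWh
Cost per kWh = €5.11 / 7.151 kWh = €0.715

€0.71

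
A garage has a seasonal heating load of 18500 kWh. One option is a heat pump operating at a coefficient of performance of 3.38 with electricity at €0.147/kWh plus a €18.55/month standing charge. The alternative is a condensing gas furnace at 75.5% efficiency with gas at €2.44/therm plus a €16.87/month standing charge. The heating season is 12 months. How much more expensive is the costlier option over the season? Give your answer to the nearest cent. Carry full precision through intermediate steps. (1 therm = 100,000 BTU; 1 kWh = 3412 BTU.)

€1215.22

Heat load = 18500 kWh × 3412 = 63,122,000 BTU
Gas: input = 63,122,000 / 0.755 = 83,605,298 BTU = 836.1 therm → 836.1 × €2.44 = €2,039.97; + 12 × €16.87 standing = €2,242.41
Heat pump: 63,122,000 BTU / 3412 = 18,500 kWh heat; / 3.38 = 5,473 kWh in → × €0.147 = €804.59; + 12 × €18.55 standing = €1,027.19
Difference = |€2,242.41 − €1,027.19| = €1,215.22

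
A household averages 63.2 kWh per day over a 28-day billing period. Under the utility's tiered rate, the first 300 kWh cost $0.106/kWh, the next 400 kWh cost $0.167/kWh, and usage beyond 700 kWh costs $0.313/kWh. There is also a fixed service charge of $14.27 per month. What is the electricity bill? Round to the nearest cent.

$447.65

Usage = 63.2 kWh/day × 28 days = 1769.6 kWh
First 300 kWh × $0.106 = $31.80
Next 400 kWh × $0.167 = $66.80
Remaining 1069.6 kWh × $0.313 = $334.78
Energy charge = $433.38; + service $14.27 = $447.65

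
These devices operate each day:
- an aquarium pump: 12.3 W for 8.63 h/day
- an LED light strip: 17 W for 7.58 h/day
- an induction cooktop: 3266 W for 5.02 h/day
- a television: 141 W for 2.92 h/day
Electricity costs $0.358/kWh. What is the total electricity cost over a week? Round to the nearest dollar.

$43

aquarium pump: 12.3 W × 8.63 h × 7 d = 743 Wh = 0.743 kWh
LED light strip: 17 W × 7.58 h × 7 d = 902 Wh = 0.902 kWh
induction cooktop: 3266 W × 5.02 h × 7 d = 114,767 Wh = 114.8 kWh
television: 141 W × 2.92 h × 7 d = 2,882 Wh = 2.882 kWh
Total energy = 0.743 + 0.902 + 114.8 + 2.882 = 119.3 kWh
Cost = 119.3 kWh × $0.358 = $42.71 ≈ $43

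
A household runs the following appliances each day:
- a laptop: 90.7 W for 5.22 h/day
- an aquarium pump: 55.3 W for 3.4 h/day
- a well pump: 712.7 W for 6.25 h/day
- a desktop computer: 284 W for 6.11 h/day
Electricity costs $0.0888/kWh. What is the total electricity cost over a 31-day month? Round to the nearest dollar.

laptop: 90.7 W × 5.22 h × 31 d = 14,677 Wh = 14.68 kWh
aquarium pump: 55.3 W × 3.4 h × 31 d = 5,829 Wh = 5.829 kWh
well pump: 712.7 W × 6.25 h × 31 d = 138,086 Wh = 138.1 kWh
desktop computer: 284 W × 6.11 h × 31 d = 53,792 Wh = 53.79 kWh
Total energy = 14.68 + 5.829 + 138.1 + 53.79 = 212.4 kWh
Cost = 212.4 kWh × $0.0888 = $18.86 ≈ $19

$19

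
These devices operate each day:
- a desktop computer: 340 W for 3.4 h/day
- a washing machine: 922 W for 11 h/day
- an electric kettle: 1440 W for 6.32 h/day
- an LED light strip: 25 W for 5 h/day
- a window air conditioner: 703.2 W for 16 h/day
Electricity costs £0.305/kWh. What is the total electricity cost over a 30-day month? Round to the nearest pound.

desktop computer: 340 W × 3.4 h × 30 d = 34,680 Wh = 34.68 kWh
washing machine: 922 W × 11 h × 30 d = 304,260 Wh = 304.3 kWh
electric kettle: 1440 W × 6.32 h × 30 d = 273,024 Wh = 273 kWh
LED light strip: 25 W × 5 h × 30 d = 3,750 Wh = 3.75 kWh
window air conditioner: 703.2 W × 16 h × 30 d = 337,536 Wh = 337.5 kWh
Total energy = 34.68 + 304.3 + 273 + 3.75 + 337.5 = 953.2 kWh
Cost = 953.2 kWh × £0.305 = £290.74 ≈ £291

£291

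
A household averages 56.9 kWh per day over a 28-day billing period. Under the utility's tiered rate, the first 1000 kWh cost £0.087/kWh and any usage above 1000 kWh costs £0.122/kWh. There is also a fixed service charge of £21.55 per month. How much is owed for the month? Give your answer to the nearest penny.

Usage = 56.9 kWh/day × 28 days = 1593.2 kWh
First 1000 kWh × £0.087 = £87.00
Remaining 593.2 kWh × £0.122 = £72.37
Energy charge = £159.37; + service £21.55 = £180.92

£180.92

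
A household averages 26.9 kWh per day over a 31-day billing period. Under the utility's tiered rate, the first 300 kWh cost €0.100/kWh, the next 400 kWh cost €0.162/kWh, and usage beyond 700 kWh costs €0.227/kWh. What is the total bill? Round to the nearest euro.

Usage = 26.9 kWh/day × 31 days = 833.9 kWh
First 300 kWh × €0.100 = €30.00
Next 400 kWh × €0.162 = €64.80
Remaining 133.9 kWh × €0.227 = €30.40
Total = €125.20 ≈ €125

€125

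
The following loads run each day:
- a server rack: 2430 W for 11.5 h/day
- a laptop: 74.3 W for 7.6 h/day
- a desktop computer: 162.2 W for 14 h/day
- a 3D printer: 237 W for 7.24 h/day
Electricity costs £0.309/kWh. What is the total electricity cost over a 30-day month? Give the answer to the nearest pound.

server rack: 2430 W × 11.5 h × 30 d = 838,350 Wh = 838.4 kWh
laptop: 74.3 W × 7.6 h × 30 d = 16,940 Wh = 16.94 kWh
desktop computer: 162.2 W × 14 h × 30 d = 68,124 Wh = 68.12 kWh
3D printer: 237 W × 7.24 h × 30 d = 51,476 Wh = 51.48 kWh
Total energy = 838.4 + 16.94 + 68.12 + 51.48 = 974.9 kWh
Cost = 974.9 kWh × £0.309 = £301.24 ≈ £301

£301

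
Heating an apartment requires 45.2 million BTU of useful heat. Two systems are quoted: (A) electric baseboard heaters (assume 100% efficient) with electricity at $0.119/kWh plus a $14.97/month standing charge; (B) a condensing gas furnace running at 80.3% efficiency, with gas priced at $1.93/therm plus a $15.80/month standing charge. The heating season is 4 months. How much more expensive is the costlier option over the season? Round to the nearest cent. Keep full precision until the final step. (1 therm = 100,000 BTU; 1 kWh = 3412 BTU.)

Heat load = 45.2 × 10⁶ BTU = 45,200,000 BTU
Gas: input = 45,200,000 / 0.803 = 56,288,917 BTU = 562.9 therm → 562.9 × $1.93 = $1,086.38; + 4 × $15.80 standing = $1,149.58
Electric: 45,200,000 BTU / 3412 = 13,250 kWh → × $0.119 = $1,576.44; + 4 × $14.97 standing = $1,636.32
Difference = |$1,149.58 − $1,636.32| = $486.74

$486.74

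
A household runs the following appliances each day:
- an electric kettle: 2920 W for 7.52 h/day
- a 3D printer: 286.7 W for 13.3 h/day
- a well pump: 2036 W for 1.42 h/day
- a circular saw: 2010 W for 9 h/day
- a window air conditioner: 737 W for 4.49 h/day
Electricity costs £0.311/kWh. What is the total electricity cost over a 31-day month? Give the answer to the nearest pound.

£483

electric kettle: 2920 W × 7.52 h × 31 d = 680,710 Wh = 680.7 kWh
3D printer: 286.7 W × 13.3 h × 31 d = 118,206 Wh = 118.2 kWh
well pump: 2036 W × 1.42 h × 31 d = 89,625 Wh = 89.62 kWh
circular saw: 2010 W × 9 h × 31 d = 560,790 Wh = 560.8 kWh
window air conditioner: 737 W × 4.49 h × 31 d = 102,583 Wh = 102.6 kWh
Total energy = 680.7 + 118.2 + 89.62 + 560.8 + 102.6 = 1,552 kWh
Cost = 1,552 kWh × £0.311 = £482.65 ≈ £483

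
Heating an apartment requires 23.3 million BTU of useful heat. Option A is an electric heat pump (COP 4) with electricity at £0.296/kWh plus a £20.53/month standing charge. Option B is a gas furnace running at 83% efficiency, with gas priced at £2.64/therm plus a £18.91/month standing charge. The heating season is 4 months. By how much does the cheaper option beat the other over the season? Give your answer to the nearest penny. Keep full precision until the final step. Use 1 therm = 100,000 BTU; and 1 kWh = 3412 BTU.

£229.29

Heat load = 23.3 × 10⁶ BTU = 23,300,000 BTU
Gas: input = 23,300,000 / 0.83 = 28,072,289 BTU = 280.7 therm → 280.7 × £2.64 = £741.11; + 4 × £18.91 standing = £816.75
Heat pump: 23,300,000 BTU / 3412 = 6,829 kWh heat; / 4 = 1,707 kWh in → × £0.296 = £505.33; + 4 × £20.53 standing = £587.45
Difference = |£816.75 − £587.45| = £229.29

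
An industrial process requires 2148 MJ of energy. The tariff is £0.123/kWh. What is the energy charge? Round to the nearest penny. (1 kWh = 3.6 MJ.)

2148 MJ × (0.27778 kWh/MJ) = 596.7 kWh
Cost = 596.7 kWh × £0.123/kWh = £73.39

£73.39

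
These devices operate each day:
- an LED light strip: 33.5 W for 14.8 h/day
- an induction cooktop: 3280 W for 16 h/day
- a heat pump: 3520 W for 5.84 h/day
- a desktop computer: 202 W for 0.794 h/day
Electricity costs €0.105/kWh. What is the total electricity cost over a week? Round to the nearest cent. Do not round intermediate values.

€54.16

LED light strip: 33.5 W × 14.8 h × 7 d = 3,471 Wh = 3.471 kWh
induction cooktop: 3280 W × 16 h × 7 d = 367,360 Wh = 367.4 kWh
heat pump: 3520 W × 5.84 h × 7 d = 143,898 Wh = 143.9 kWh
desktop computer: 202 W × 0.794 h × 7 d = 1,123 Wh = 1.123 kWh
Total energy = 3.471 + 367.4 + 143.9 + 1.123 = 515.9 kWh
Cost = 515.9 kWh × €0.105 = €54.16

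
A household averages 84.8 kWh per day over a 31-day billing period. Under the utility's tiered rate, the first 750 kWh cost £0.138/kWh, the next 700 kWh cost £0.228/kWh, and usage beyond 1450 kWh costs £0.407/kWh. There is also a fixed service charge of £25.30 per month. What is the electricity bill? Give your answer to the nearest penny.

£768.17

Usage = 84.8 kWh/day × 31 days = 2628.8 kWh
First 750 kWh × £0.138 = £103.50
Next 700 kWh × £0.228 = £159.60
Remaining 1178.8 kWh × £0.407 = £479.77
Energy charge = £742.87; + service £25.30 = £768.17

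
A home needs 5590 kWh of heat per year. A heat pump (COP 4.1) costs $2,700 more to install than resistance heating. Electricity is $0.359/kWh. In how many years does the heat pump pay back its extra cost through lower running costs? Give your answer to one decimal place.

Resistance: 5590 kWh × $0.359 = $2,006.81/yr
Heat pump: 5590 / 4.1 = 1363 kWh in → × $0.359 = $489.47/yr
Annual savings = $1,517.34
Payback = $2,700 / $1,517.34 = 1.78 years

1.8 years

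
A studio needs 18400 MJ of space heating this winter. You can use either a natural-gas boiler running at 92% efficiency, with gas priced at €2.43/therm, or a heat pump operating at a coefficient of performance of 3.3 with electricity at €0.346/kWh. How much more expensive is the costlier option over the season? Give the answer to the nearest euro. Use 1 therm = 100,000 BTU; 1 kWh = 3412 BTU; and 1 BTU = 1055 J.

Heat load = 18400 MJ = 18,400,000,000 J / 1055 = 17,440,758 BTU
Gas: input = 17,440,758 / 0.92 = 18,957,346 BTU = 189.6 therm → 189.6 × €2.43 = €460.66
Heat pump: 17,440,758 BTU / 3412 = 5,112 kWh heat; / 3.3 = 1,549 kWh in → × €0.346 = €535.94
Difference = |€460.66 − €535.94| = €75.28 ≈ €75

€75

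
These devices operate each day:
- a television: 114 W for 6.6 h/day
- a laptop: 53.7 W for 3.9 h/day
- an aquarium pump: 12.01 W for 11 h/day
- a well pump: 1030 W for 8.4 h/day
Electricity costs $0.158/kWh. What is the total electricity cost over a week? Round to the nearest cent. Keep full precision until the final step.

television: 114 W × 6.6 h × 7 d = 5,267 Wh = 5.267 kWh
laptop: 53.7 W × 3.9 h × 7 d = 1,466 Wh = 1.466 kWh
aquarium pump: 12.01 W × 11 h × 7 d = 925 Wh = 0.9248 kWh
well pump: 1030 W × 8.4 h × 7 d = 60,564 Wh = 60.56 kWh
Total energy = 5.267 + 1.466 + 0.9248 + 60.56 = 68.22 kWh
Cost = 68.22 kWh × $0.158 = $10.78

$10.78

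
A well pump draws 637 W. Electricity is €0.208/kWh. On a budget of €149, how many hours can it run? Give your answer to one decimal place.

Energy budget = €149 / €0.208 per kWh = 716.3 kWh = 716,346 Wh
Runtime = 716,346 Wh / 637 W = 1,125 h

1124.6 h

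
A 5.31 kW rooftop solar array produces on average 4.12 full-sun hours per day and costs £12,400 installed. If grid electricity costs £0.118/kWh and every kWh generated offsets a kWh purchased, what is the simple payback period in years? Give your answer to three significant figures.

Daily generation = 5.31 kW × 4.12 h = 21.88 kWh
Annual generation = 21.88 × 365 = 7985.2 kWh
Annual savings = 7985.2 × £0.118 = £942.25
Payback = £12,400 / £942.25 = 13.2 years

13.2 years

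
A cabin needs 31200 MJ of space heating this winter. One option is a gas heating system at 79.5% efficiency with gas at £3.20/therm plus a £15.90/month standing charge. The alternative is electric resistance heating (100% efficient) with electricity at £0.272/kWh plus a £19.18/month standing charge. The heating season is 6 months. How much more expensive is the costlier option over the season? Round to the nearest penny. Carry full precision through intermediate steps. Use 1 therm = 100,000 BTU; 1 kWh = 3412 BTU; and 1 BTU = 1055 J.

£1186.86

Heat load = 31200 MJ = 31,200,000,000 J / 1055 = 29,573,460 BTU
Gas: input = 29,573,460 / 0.795 = 37,199,320 BTU = 372 therm → 372 × £3.20 = £1,190.38; + 6 × £15.90 standing = £1,285.78
Electric: 29,573,460 BTU / 3412 = 8,667 kWh → × £0.272 = £2,357.56; + 6 × £19.18 standing = £2,472.64
Difference = |£1,285.78 − £2,472.64| = £1,186.86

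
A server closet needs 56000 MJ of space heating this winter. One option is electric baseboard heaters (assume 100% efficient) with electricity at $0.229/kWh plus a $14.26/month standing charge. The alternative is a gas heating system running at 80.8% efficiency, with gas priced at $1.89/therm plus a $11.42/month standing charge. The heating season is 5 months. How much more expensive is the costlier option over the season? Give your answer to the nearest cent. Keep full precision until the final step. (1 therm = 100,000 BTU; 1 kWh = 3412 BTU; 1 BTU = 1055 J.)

$2335.15

Heat load = 56000 MJ = 56,000,000,000 J / 1055 = 53,080,569 BTU
Gas: input = 53,080,569 / 0.808 = 65,693,773 BTU = 656.9 therm → 656.9 × $1.89 = $1,241.61; + 5 × $11.42 standing = $1,298.71
Electric: 53,080,569 BTU / 3412 = 15,560 kWh → × $0.229 = $3,562.56; + 5 × $14.26 standing = $3,633.86
Difference = |$1,298.71 − $3,633.86| = $2,335.15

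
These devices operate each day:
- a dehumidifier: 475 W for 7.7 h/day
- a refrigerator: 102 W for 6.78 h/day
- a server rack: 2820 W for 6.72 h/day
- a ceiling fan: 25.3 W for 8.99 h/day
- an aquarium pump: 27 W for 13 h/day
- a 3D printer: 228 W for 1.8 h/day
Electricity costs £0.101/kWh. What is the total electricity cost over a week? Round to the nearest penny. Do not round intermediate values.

dehumidifier: 475 W × 7.7 h × 7 d = 25,602 Wh = 25.6 kWh
refrigerator: 102 W × 6.78 h × 7 d = 4,841 Wh = 4.841 kWh
server rack: 2820 W × 6.72 h × 7 d = 132,653 Wh = 132.7 kWh
ceiling fan: 25.3 W × 8.99 h × 7 d = 1,592 Wh = 1.592 kWh
aquarium pump: 27 W × 13 h × 7 d = 2,457 Wh = 2.457 kWh
3D printer: 228 W × 1.8 h × 7 d = 2,873 Wh = 2.873 kWh
Total energy = 25.6 + 4.841 + 132.7 + 1.592 + 2.457 + 2.873 = 170 kWh
Cost = 170 kWh × £0.101 = £17.17

£17.17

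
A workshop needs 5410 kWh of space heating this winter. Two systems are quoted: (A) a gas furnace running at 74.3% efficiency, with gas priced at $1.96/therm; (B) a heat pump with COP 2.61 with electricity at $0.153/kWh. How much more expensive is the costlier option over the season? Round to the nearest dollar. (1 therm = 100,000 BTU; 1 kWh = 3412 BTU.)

Heat load = 5410 kWh × 3412 = 18,458,920 BTU
Gas: input = 18,458,920 / 0.743 = 24,843,769 BTU = 248.4 therm → 248.4 × $1.96 = $486.94
Heat pump: 18,458,920 BTU / 3412 = 5,410 kWh heat; / 2.61 = 2,073 kWh in → × $0.153 = $317.14
Difference = |$486.94 − $317.14| = $169.80 ≈ $170

$170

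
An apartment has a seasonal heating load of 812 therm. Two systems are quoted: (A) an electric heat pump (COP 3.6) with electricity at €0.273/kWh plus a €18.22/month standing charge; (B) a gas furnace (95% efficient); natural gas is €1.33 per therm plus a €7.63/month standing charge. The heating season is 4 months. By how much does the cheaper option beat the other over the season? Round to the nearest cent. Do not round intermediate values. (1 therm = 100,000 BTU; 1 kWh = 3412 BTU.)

€710.27

Heat load = 812 therm × 100,000 = 81,200,000 BTU
Gas: input = 81,200,000 / 0.95 = 85,473,684 BTU = 854.7 therm → 854.7 × €1.33 = €1,136.80; + 4 × €7.63 standing = €1,167.32
Heat pump: 81,200,000 BTU / 3412 = 23,800 kWh heat; / 3.6 = 6,611 kWh in → × €0.273 = €1,804.71; + 4 × €18.22 standing = €1,877.59
Difference = |€1,167.32 − €1,877.59| = €710.27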